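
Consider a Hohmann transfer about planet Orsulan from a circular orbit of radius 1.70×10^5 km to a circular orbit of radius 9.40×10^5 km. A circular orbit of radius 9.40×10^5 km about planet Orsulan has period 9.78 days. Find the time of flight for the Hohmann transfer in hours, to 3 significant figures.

From Kepler's third law T² = 4π²r³/μ at r = 9.40×10^5 km, T = 9.78 days = 9.78 × 86400 s = 8.44992×10^5 s: μ = 4π²r³/T² = 4.59238×10^7 km³/s².
The Hohmann ellipse has a_t = (r₁ + r₂)/2 = 5.550×10^5 km.
Half the transfer-orbit period gives t = π√(a_t³/μ) = 1.9168×10^5 s.
Converting: 1.9168×10^5 s ÷ 3600 s/hour = 53.2 hours.

t = 53.2 hours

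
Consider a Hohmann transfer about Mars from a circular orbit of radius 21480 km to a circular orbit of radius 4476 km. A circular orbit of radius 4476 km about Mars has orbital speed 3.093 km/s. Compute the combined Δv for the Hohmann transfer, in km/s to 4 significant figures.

From the circular-orbit relation v² = μ/r at r = 4476 km: μ = v²r = (3.093)² × 4476 = 42820.3 km³/s².
The Hohmann ellipse has a_t = (r₁ + r₂)/2 = 12978 km.
Circular speed at r₁: v₁ = √(μ/r₁) = √(42820.3/21480) = 1.4119 km/s.
On the transfer ellipse at r₁, vis-viva gives v_a = √[μ(2/r₁ − 1/a_t)] = 0.82918 km/s.
First burn Δv₁ = |v_a − v₁| = 0.5827 km/s.
At r₂, v₂ = √(μ/r₂) = 3.0930 km/s.
Transfer-orbit speed at r₂: v_p = √[μ(2/r₂ − 1/a_t)] = 3.9792 km/s.
Second burn Δv₂ = |v₂ − v_p| = 0.8862 km/s.
Total Δv = Δv₁ + Δv₂ = 1.469 km/s.

Δv = 1.469 km/s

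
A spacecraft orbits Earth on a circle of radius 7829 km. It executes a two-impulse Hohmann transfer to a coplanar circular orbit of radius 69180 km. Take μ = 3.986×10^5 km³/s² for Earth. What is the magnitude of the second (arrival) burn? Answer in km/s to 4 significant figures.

Δv₂ = 1.318 km/s

The Hohmann ellipse has a_t = (r₁ + r₂)/2 = 38504.5 km.
On the circular orbit at r = 69180 km, v_c = √(μ/r) = 2.400 km/s.
Transfer-orbit speed at the same r (vis-viva, a = a_t): v_t = √[μ(2/r − 1/a_t)] = 1.082 km/s.
Δv₂ = |v_t − v_c| = |1.082 − 2.400| = 1.318 km/s.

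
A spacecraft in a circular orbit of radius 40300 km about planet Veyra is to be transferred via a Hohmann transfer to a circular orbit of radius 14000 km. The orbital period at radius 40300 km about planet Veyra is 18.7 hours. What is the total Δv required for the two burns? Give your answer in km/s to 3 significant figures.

Δv = 2.45 km/s

From Kepler's third law T² = 4π²r³/μ at r = 40300 km, T = 18.7 hours = 18.7 × 3600 s = 67320 s: μ = 4π²r³/T² = 5.70147×10^5 km³/s².
The Hohmann ellipse has a_t = (r₁ + r₂)/2 = 27150 km.
Circular speed at r₁: v₁ = √(μ/r₁) = √(5.70147×10^5/40300) = 3.761325 km/s.
Transfer-orbit speed at r₁ (vis-viva equation): v_a = √[μ(2/r₁ − 1/a_t)] = 2.700971 km/s.
First burn Δv₁ = |v_a − v₁| = 1.0604 km/s.
At r₂, v₂ = √(μ/r₂) = 6.3816 km/s.
Transfer-orbit speed at r₂: v_p = √[μ(2/r₂ − 1/a_t)] = 7.7749 km/s.
Second burn Δv₂ = |v₂ − v_p| = 1.3933 km/s.
Δv = Δv₁ + Δv₂ = 1.0604 + 1.3933 = 2.454 km/s.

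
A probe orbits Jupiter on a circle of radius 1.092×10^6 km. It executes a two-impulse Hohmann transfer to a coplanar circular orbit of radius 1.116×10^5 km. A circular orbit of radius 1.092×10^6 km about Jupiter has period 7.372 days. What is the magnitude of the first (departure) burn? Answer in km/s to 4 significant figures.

Δv₁ = 6.133 km/s

From Kepler's third law T² = 4π²r³/μ at r = 1.092×10^6 km, T = 7.372 days = 7.372 × 86400 s = 6.369408×10^5 s: μ = 4π²r³/T² = 1.26715×10^8 km³/s².
Transfer-ellipse semi-major axis a_t = (r₁ + r₂)/2 = (1.092×10^6 + 1.116×10^5)/2 = 6.018×10^5 km.
On the circular orbit at r = 1.092×10^6 km, v_c = √(μ/r) = 10.772 km/s.
Transfer-orbit speed at the same r (vis-viva, a = a_t): v_t = √[μ(2/r − 1/a_t)] = 4.6388 km/s.
Δv₁ = |v_t − v_c| = |4.6388 − 10.772| = 6.133 km/s.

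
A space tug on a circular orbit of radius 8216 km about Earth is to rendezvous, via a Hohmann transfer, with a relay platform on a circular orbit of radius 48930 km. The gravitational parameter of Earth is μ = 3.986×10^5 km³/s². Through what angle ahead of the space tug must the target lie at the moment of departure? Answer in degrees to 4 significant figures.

φ = 99.68°

Semi-major axis of the transfer orbit: a_t = (8216 + 48930)/2 = 28573 km.
The half-period of the transfer ellipse is t = π√(a_t³/μ) = 24033 s.
The target's mean motion on its circular orbit is ω₂ = √(μ/r₂³) = 5.8332×10^-5 rad/s.
Angle swept by the target during transfer: ω₂·t = 1.4019 rad = 80.32°.
The space tug traverses 180° on the transfer ellipse, so the target must lead by 180° − 80.32° = 99.68°.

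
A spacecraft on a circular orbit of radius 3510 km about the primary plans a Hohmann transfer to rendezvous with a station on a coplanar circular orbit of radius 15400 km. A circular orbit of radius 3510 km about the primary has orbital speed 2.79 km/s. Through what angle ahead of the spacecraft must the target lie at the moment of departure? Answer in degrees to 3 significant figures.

φ = 93.4°

From the circular-orbit relation v² = μ/r at r = 3510 km: μ = v²r = (2.79)² × 3510 = 27322.2 km³/s².
Transfer-ellipse semi-major axis a_t = (r₁ + r₂)/2 = (3510 + 15400)/2 = 9455 km.
Transfer time t = π√(a_t³/μ) = 17473.7 s.
Target angular speed ω₂ = √(μ/r₂³) = 8.64921×10^-5 rad/s.
Angle swept by the target during transfer: ω₂·t = 1.5113 rad = 86.59°.
Arrival is 180° from departure on the ellipse, so φ = 180° − 86.59° = 93.4°.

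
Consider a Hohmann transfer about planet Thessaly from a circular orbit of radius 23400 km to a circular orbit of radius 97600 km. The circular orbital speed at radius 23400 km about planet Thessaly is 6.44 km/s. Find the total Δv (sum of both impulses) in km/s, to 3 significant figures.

From the circular-orbit relation v² = μ/r at r = 23400 km: μ = v²r = (6.44)² × 23400 = 9.70482×10^5 km³/s².
The Hohmann ellipse has a_t = (r₁ + r₂)/2 = 60500 km.
Circular speed at r₁: v₁ = √(μ/r₁) = √(9.70482×10^5/23400) = 6.440 km/s.
Transfer-orbit speed at r₁ (v² = μ(2/r − 1/a)): v_p = √[μ(2/r₁ − 1/a_t)] = 8.180 km/s.
First burn Δv₁ = |v_p − v₁| = 1.740 km/s.
At r₂, v₂ = √(μ/r₂) = 3.153 km/s.
Transfer-orbit speed at r₂: v_a = √[μ(2/r₂ − 1/a_t)] = 1.961 km/s.
Second burn Δv₂ = |v₂ − v_a| = 1.192 km/s.
Δv = Δv₁ + Δv₂ = 1.740 + 1.192 = 2.932 km/s.

Δv = 2.93 km/s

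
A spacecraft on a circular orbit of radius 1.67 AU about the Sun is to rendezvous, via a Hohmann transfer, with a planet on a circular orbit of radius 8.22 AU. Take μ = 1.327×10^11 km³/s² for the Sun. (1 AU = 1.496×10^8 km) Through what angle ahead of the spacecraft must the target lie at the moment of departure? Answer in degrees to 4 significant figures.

In km: r₁ = 1.67 × 1.496×10^8 = 2.49832×10^8 km; r₂ = 8.22 × 1.496×10^8 = 1.229712×10^9 km.
Transfer-ellipse semi-major axis a_t = (r₁ + r₂)/2 = (2.49832×10^8 + 1.229712×10^9)/2 = 7.39772×10^8 km.
Transfer time t = π√(a_t³/μ) = 1.73525×10^8 s.
Target angular speed ω₂ = √(μ/r₂³) = 8.44754×10^-9 rad/s.
Angle swept by the target during transfer: ω₂·t = 1.4659 rad = 83.99°.
The spacecraft traverses 180° on the transfer ellipse, so the target must lead by 180° − 83.99° = 96.01°.

φ = 96.01°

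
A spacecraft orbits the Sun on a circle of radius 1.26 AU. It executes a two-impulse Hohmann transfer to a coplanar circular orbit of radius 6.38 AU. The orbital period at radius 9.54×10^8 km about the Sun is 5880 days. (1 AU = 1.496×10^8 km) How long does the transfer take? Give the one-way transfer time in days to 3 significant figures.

t = 1360 days

From Kepler's third law T² = 4π²r³/μ at r = 9.54×10^8 km, T = 5880 days = 5880 × 86400 s = 5.08032×10^8 s: μ = 4π²r³/T² = 1.32808×10^11 km³/s².
In km: r₁ = 1.26 × 1.496×10^8 = 1.88496×10^8 km; r₂ = 6.38 × 1.496×10^8 = 9.54448×10^8 km.
The Hohmann ellipse has a_t = (r₁ + r₂)/2 = 5.71472×10^8 km.
Transfer time t = π√(a_t³/μ) = π√((5.71472×10^8)³ / 1.32808×10^11) = 1.178×10^8 s.
Converting: 1.178×10^8 s ÷ 86400 s/day = 1360 days.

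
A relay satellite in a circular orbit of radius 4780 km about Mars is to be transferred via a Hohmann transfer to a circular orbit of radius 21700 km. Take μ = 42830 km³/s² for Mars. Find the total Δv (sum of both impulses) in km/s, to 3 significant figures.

The Hohmann ellipse has a_t = (r₁ + r₂)/2 = 13240 km.
Circular speed at r₁: v₁ = √(μ/r₁) = √(42830/4780) = 2.9934 km/s.
Transfer-orbit speed at r₁ (v² = μ(2/r − 1/a)): v_p = √[μ(2/r₁ − 1/a_t)] = 3.8322 km/s.
First burn Δv₁ = |v_p − v₁| = 0.8388 km/s.
Circular speed at r₂: v₂ = √(μ/r₂) = 1.4049 km/s.
Transfer-orbit speed at r₂: v_a = √[μ(2/r₂ − 1/a_t)] = 0.84414 km/s.
Second burn Δv₂ = |v₂ − v_a| = 0.5608 km/s.
Total Δv = Δv₁ + Δv₂ = 1.400 km/s.

Δv = 1.40 km/s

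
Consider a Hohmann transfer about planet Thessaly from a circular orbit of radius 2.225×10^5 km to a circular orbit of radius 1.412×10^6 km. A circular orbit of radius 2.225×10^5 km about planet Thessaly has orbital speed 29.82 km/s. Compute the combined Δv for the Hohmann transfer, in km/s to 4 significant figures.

Δv = 15.04 km/s

From the circular-orbit relation v² = μ/r at r = 2.225×10^5 km: μ = v²r = (29.82)² × 2.225×10^5 = 1.97854×10^8 km³/s².
Semi-major axis of the transfer orbit: a_t = (2.225×10^5 + 1.412×10^6)/2 = 8.1725×10^5 km.
At r₁ the circular-orbit speed is v₁ = √(μ/r₁) = 29.820 km/s.
Transfer-orbit speed at r₁ (v² = μ(2/r − 1/a)): v_p = √[μ(2/r₁ − 1/a_t)] = 39.197 km/s.
First burn Δv₁ = |v_p − v₁| = 9.377 km/s.
Circular speed at r₂: v₂ = √(μ/r₂) = 11.8374 km/s.
Transfer-orbit speed at r₂: v_a = √[μ(2/r₂ − 1/a_t)] = 6.17651 km/s.
Second burn Δv₂ = |v₂ − v_a| = 5.661 km/s.
Total Δv = Δv₁ + Δv₂ = 15.04 km/s.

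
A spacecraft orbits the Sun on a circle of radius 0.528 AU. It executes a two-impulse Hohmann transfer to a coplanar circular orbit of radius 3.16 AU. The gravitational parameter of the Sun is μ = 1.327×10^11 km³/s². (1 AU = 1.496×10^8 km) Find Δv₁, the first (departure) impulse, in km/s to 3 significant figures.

Δv₁ = 12.7 km/s

In km: r₁ = 0.528 × 1.496×10^8 = 7.89888×10^7 km; r₂ = 3.16 × 1.496×10^8 = 4.72736×10^8 km.
Semi-major axis of the transfer orbit: a_t = (7.89888×10^7 + 4.72736×10^8)/2 = 2.758624×10^8 km.
Circular speed at r = 7.89888×10^7 km: v_c = √(μ/r) = 40.99 km/s.
Vis-viva on the transfer ellipse at r = 7.89888×10^7 km gives v_t = √[μ(2/r − 1/a_t)] = 53.66 km/s.
Δv₁ = |v_t − v_c| = |53.66 − 40.99| = 12.67 km/s.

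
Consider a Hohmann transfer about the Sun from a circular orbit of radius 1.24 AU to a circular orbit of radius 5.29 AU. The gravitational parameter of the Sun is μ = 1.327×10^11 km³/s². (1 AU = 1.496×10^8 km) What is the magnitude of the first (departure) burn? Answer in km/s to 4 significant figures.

In km: r₁ = 1.24 × 1.496×10^8 = 1.85504×10^8 km; r₂ = 5.29 × 1.496×10^8 = 7.91384×10^8 km.
Semi-major axis of the transfer orbit: a_t = (1.85504×10^8 + 7.91384×10^8)/2 = 4.88444×10^8 km.
On the circular orbit at r = 1.85504×10^8 km, v_c = √(μ/r) = 26.746 km/s.
Vis-viva on the transfer ellipse at r = 1.85504×10^8 km gives v_t = √[μ(2/r − 1/a_t)] = 34.044 km/s.
Δv₁ = |v_t − v_c| = |34.044 − 26.746| = 7.298 km/s.

Δv₁ = 7.298 km/s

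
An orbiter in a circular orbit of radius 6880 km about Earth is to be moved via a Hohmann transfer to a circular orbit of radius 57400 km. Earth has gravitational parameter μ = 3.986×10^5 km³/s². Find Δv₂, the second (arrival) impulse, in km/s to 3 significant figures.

The Hohmann ellipse has a_t = (r₁ + r₂)/2 = 32140 km.
Circular speed at r = 57400 km: v_c = √(μ/r) = 2.635 km/s.
Transfer-orbit speed at the same r (vis-viva, a = a_t): v_t = √[μ(2/r − 1/a_t)] = 1.219 km/s.
Δv₂ = |v_t − v_c| = |1.219 − 2.635| = 1.416 km/s.

Δv₂ = 1.42 km/s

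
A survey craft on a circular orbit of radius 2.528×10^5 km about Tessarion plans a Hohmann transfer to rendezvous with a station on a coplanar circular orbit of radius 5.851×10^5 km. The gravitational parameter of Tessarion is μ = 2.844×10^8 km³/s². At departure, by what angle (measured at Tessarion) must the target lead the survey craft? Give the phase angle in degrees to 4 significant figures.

Semi-major axis of the transfer orbit: a_t = (2.528×10^5 + 5.851×10^5)/2 = 4.1895×10^5 km.
The half-period of the transfer ellipse is t = π√(a_t³/μ) = 50516 s.
Target angular speed ω₂ = √(μ/r₂³) = 3.7681×10^-5 rad/s.
Angle swept by the target during transfer: ω₂·t = 1.9035 rad = 109.06°.
Arrival is 180° from departure on the ellipse, so φ = 180° − 109.06° = 70.94°.

φ = 70.94°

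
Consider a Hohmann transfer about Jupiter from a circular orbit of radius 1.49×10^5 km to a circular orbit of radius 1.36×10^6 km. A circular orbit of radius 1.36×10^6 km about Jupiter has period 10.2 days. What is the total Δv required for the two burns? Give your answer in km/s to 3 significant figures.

Δv = 15.4 km/s

From Kepler's third law T² = 4π²r³/μ at r = 1.36×10^6 km, T = 10.2 days = 10.2 × 86400 s = 8.8128×10^5 s: μ = 4π²r³/T² = 1.27864×10^8 km³/s².
Semi-major axis of the transfer orbit: a_t = (1.490×10^5 + 1.360×10^6)/2 = 7.545×10^5 km.
Circular speed at r₁: v₁ = √(μ/r₁) = √(1.27864×10^8/1.490×10^5) = 29.294 km/s.
Transfer-orbit speed at r₁ (v² = μ(2/r − 1/a)): v_p = √[μ(2/r₁ − 1/a_t)] = 39.330 km/s.
First burn Δv₁ = |v_p − v₁| = 10.036 km/s.
Circular speed at r₂: v₂ = √(μ/r₂) = 9.6963 km/s.
Transfer-orbit speed at r₂: v_a = √[μ(2/r₂ − 1/a_t)] = 4.3089 km/s.
Second burn Δv₂ = |v₂ − v_a| = 5.3874 km/s.
Δv = Δv₁ + Δv₂ = 10.036 + 5.3874 = 15.42 km/s.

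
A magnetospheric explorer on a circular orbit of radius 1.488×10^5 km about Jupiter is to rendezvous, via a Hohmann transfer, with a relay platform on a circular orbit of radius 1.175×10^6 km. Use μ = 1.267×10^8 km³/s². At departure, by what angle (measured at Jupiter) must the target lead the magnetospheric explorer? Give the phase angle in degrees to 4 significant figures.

Semi-major axis of the transfer orbit: a_t = (1.488×10^5 + 1.175×10^6)/2 = 6.619×10^5 km.
Transfer time t = π√(a_t³/μ) = 1.50297×10^5 s.
The target's mean motion on its circular orbit is ω₂ = √(μ/r₂³) = 8.83754×10^-6 rad/s.
Angle swept by the target during transfer: ω₂·t = 1.32826 rad = 76.10°.
The magnetospheric explorer traverses 180° on the transfer ellipse, so the target must lead by 180° − 76.10° = 103.9°.

φ = 103.9°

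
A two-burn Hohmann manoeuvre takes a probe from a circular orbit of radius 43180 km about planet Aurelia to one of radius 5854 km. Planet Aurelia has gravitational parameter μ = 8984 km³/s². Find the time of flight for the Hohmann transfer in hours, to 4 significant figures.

The Hohmann ellipse has a_t = (r₁ + r₂)/2 = 24517 km.
By Kepler's third law the transfer-orbit period is T = 2π√(a_t³/μ), so t = T/2 = 1.2724×10^5 s.
Converting: 1.2724×10^5 s ÷ 3600 s/hour = 35.34 hours.

t = 35.34 hours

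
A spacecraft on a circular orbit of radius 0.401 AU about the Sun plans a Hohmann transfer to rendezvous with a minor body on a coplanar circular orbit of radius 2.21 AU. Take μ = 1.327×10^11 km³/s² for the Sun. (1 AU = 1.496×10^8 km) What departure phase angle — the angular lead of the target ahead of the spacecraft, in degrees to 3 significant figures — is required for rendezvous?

φ = 98.3°

In km: r₁ = 0.401 × 1.496×10^8 = 5.99896×10^7 km; r₂ = 2.21 × 1.496×10^8 = 3.30616×10^8 km.
The Hohmann ellipse has a_t = (r₁ + r₂)/2 = 1.953028×10^8 km.
The half-period of the transfer ellipse is t = π√(a_t³/μ) = 2.35384×10^7 s.
Target angular speed ω₂ = √(μ/r₂³) = 6.05968×10^-8 rad/s.
Angle swept by the target during transfer: ω₂·t = 1.42635 rad = 81.72°.
The spacecraft traverses 180° on the transfer ellipse, so the target must lead by 180° − 81.72° = 98.3°.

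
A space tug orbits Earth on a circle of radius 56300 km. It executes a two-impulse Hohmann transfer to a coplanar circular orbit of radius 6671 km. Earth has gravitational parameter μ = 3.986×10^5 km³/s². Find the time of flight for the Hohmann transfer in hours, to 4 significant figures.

Semi-major axis of the transfer orbit: a_t = (56300 + 6671)/2 = 31485.5 km.
Half the transfer-orbit period gives t = π√(a_t³/μ) = 27800 s.
Converting: 27800 s ÷ 3600 s/hour = 7.722 hours.

t = 7.722 hours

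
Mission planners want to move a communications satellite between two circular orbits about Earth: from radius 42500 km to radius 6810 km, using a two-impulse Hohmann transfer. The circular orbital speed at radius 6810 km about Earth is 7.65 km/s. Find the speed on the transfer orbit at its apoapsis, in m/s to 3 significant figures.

v = 1610 m/s

From the circular-orbit relation v² = μ/r at r = 6810 km: μ = v²r = (7.65)² × 6810 = 3.98538×10^5 km³/s².
Transfer-ellipse semi-major axis a_t = (r₁ + r₂)/2 = (42500 + 6810)/2 = 24655 km.
At apoapsis, r = 42500 km.
Vis-viva: v = √[μ(2/r − 1/a_t)] = √[3.98538×10^5 × (2/42500 − 1/24655)] = 1.609 km/s.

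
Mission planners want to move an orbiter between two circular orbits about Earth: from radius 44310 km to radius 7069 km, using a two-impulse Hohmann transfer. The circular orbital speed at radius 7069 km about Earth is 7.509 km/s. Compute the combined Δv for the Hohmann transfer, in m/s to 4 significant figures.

From the circular-orbit relation v² = μ/r at r = 7069 km: μ = v²r = (7.509)² × 7069 = 3.98586×10^5 km³/s².
The Hohmann ellipse has a_t = (r₁ + r₂)/2 = 25689.5 km.
Circular speed at r₁: v₁ = √(μ/r₁) = √(3.98586×10^5/44310) = 2.999 km/s.
Transfer-orbit speed at r₁ (vis-viva): v_a = √[μ(2/r₁ − 1/a_t)] = 1.573 km/s.
First burn Δv₁ = |v_a − v₁| = 1.426 km/s.
Circular speed at r₂: v₂ = √(μ/r₂) = 7.509 km/s.
Transfer-orbit speed at r₂: v_p = √[μ(2/r₂ − 1/a_t)] = 9.862 km/s.
Second burn Δv₂ = |v₂ − v_p| = 2.353 km/s.
Δv = Δv₁ + Δv₂ = 1.426 + 2.353 = 3.779 km/s.

Δv = 3779 m/s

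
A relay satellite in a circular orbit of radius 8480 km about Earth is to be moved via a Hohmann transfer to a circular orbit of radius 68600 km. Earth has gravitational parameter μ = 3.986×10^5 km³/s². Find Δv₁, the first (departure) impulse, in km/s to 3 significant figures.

The Hohmann ellipse has a_t = (r₁ + r₂)/2 = 38540 km.
On the circular orbit at r = 8480 km, v_c = √(μ/r) = 6.856 km/s.
Transfer-orbit speed at the same r (vis-viva, a = a_t): v_t = √[μ(2/r − 1/a_t)] = 9.147 km/s.
Δv₁ = |v_t − v_c| = |9.147 − 6.856| = 2.291 km/s.

Δv₁ = 2.29 km/s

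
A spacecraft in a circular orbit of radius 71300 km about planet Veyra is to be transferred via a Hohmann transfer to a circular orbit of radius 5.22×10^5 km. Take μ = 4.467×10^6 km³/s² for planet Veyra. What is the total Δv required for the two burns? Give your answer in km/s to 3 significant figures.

The Hohmann ellipse has a_t = (r₁ + r₂)/2 = 2.9665×10^5 km.
Circular speed at r₁: v₁ = √(μ/r₁) = √(4.467×10^6/71300) = 7.91522 km/s.
On the transfer ellipse at r₁, vis-viva equation gives v_p = √[μ(2/r₁ − 1/a_t)] = 10.4997 km/s.
First burn Δv₁ = |v_p − v₁| = 2.5845 km/s.
Circular speed at r₂: v₂ = √(μ/r₂) = 2.92532 km/s.
Transfer-orbit speed at r₂: v_a = √[μ(2/r₂ − 1/a_t)] = 1.43415 km/s.
Second burn Δv₂ = |v₂ − v_a| = 1.4912 km/s.
Δv = Δv₁ + Δv₂ = 2.5845 + 1.4912 = 4.076 km/s.

Δv = 4.08 km/s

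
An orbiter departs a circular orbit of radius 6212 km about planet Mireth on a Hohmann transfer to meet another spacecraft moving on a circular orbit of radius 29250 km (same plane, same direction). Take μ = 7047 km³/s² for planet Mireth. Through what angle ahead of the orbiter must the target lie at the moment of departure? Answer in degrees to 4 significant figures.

φ = 95.05°

Semi-major axis of the transfer orbit: a_t = (6212 + 29250)/2 = 17731 km.
Transfer time t = π√(a_t³/μ) = 88360 s.
Target angular speed ω₂ = √(μ/r₂³) = 1.678×10^-5 rad/s.
Angle swept by the target during transfer: ω₂·t = 1.4827 rad = 84.95°.
The orbiter traverses 180° on the transfer ellipse, so the target must lead by 180° − 84.95° = 95.05°.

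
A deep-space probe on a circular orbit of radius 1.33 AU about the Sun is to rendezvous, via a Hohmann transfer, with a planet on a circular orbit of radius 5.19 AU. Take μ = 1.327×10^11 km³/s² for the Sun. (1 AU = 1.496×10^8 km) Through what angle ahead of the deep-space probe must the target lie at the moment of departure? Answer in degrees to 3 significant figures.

φ = 90.4°

In km: r₁ = 1.33 × 1.496×10^8 = 1.98968×10^8 km; r₂ = 5.19 × 1.496×10^8 = 7.76424×10^8 km.
Semi-major axis of the transfer orbit: a_t = (1.98968×10^8 + 7.76424×10^8)/2 = 4.87696×10^8 km.
Transfer time t = π√(a_t³/μ) = 9.288×10^7 s.
The target's mean motion on its circular orbit is ω₂ = √(μ/r₂³) = 1.684×10^-8 rad/s.
Angle swept by the target during transfer: ω₂·t = 1.564 rad = 89.61°.
The deep-space probe traverses 180° on the transfer ellipse, so the target must lead by 180° − 89.61° = 90.4°.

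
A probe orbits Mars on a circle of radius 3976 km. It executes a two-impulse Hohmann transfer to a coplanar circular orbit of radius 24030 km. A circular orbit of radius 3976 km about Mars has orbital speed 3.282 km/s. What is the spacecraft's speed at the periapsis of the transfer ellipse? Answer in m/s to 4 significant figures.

v = 4299 m/s

From the circular-orbit relation v² = μ/r at r = 3976 km: μ = v²r = (3.282)² × 3976 = 42827.6 km³/s².
Semi-major axis of the transfer orbit: a_t = (3976 + 24030)/2 = 14003 km.
The periapsis of the transfer ellipse is at r = 3976 km.
Vis-viva: v = √[μ(2/r − 1/a_t)] = √[42827.6 × (2/3976 − 1/14003)] = 4.299 km/s.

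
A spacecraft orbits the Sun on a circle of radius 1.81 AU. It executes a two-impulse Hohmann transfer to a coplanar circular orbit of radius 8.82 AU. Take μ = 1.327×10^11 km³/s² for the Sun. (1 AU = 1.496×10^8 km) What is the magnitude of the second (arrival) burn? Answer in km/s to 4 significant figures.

Δv₂ = 4.176 km/s

In km: r₁ = 1.81 × 1.496×10^8 = 2.70776×10^8 km; r₂ = 8.82 × 1.496×10^8 = 1.319472×10^9 km.
Semi-major axis of the transfer orbit: a_t = (2.70776×10^8 + 1.319472×10^9)/2 = 7.95124×10^8 km.
Circular speed at r = 1.319472×10^9 km: v_c = √(μ/r) = 10.028 km/s.
Transfer-orbit speed at the same r (vis-viva, a = a_t): v_t = √[μ(2/r − 1/a_t)] = 5.8523 km/s.
Δv₂ = |v_t − v_c| = |5.8523 − 10.028| = 4.176 km/s.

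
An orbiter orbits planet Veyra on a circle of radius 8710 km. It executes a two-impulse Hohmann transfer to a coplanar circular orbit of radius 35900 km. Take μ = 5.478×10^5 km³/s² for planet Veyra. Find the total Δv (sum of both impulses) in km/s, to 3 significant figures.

Δv = 3.60 km/s

Transfer-ellipse semi-major axis a_t = (r₁ + r₂)/2 = (8710 + 35900)/2 = 22305 km.
At r₁ the circular-orbit speed is v₁ = √(μ/r₁) = 7.93052 km/s.
On the transfer ellipse at r₁, vis-viva gives v_p = √[μ(2/r₁ − 1/a_t)] = 10.0612 km/s.
First burn Δv₁ = |v_p − v₁| = 2.131 km/s.
At r₂, v₂ = √(μ/r₂) = 3.906 km/s.
Transfer-orbit speed at r₂: v_a = √[μ(2/r₂ − 1/a_t)] = 2.441 km/s.
Second burn Δv₂ = |v₂ − v_a| = 1.465 km/s.
Δv = Δv₁ + Δv₂ = 2.131 + 1.465 = 3.596 km/s.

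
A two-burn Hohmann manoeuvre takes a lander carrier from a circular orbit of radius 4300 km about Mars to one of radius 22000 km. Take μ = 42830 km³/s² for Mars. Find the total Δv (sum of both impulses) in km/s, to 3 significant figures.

Semi-major axis of the transfer orbit: a_t = (4300 + 22000)/2 = 13150 km.
Circular speed at r₁: v₁ = √(μ/r₁) = √(42830/4300) = 3.15602 km/s.
On the transfer ellipse at r₁, vis-viva equation gives v_p = √[μ(2/r₁ − 1/a_t)] = 4.08214 km/s.
First burn Δv₁ = |v_p − v₁| = 0.92612 km/s.
At r₂, v₂ = √(μ/r₂) = 1.39528 km/s.
Transfer-orbit speed at r₂: v_a = √[μ(2/r₂ − 1/a_t)] = 0.797874 km/s.
Second burn Δv₂ = |v₂ − v_a| = 0.59741 km/s.
Δv = Δv₁ + Δv₂ = 0.92612 + 0.59741 = 1.524 km/s.

Δv = 1.52 km/s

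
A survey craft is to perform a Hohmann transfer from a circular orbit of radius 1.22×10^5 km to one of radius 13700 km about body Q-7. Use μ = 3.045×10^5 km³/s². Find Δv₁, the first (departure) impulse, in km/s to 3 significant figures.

Δv₁ = 0.870 km/s

Transfer-ellipse semi-major axis a_t = (r₁ + r₂)/2 = (1.220×10^5 + 13700)/2 = 67850 km.
Circular speed at r = 1.220×10^5 km: v_c = √(μ/r) = 1.5798 km/s.
Vis-viva on the transfer ellipse at r = 1.220×10^5 km gives v_t = √[μ(2/r − 1/a_t)] = 0.70990 km/s.
Δv₁ = |v_t − v_c| = |0.70990 − 1.5798| = 0.8699 km/s.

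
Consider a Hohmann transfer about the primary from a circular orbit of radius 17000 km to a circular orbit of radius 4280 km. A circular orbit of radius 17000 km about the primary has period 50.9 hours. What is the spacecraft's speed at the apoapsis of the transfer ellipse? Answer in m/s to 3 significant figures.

v = 370 m/s

From Kepler's third law T² = 4π²r³/μ at r = 17000 km, T = 50.9 hours = 50.9 × 3600 s = 1.8324×10^5 s: μ = 4π²r³/T² = 5776.52 km³/s².
Transfer-ellipse semi-major axis a_t = (r₁ + r₂)/2 = (17000 + 4280)/2 = 10640 km.
At apoapsis, r = 17000 km.
Vis-viva: v = √[μ(2/r − 1/a_t)] = √[5776.52 × (2/17000 − 1/10640)] = 0.3697 km/s.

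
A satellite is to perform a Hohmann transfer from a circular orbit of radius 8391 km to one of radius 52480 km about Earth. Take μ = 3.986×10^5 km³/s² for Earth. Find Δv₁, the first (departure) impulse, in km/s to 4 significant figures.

Δv₁ = 2.158 km/s

The Hohmann ellipse has a_t = (r₁ + r₂)/2 = 30435.5 km.
On the circular orbit at r = 8391 km, v_c = √(μ/r) = 6.892 km/s.
Vis-viva on the transfer ellipse at r = 8391 km gives v_t = √[μ(2/r − 1/a_t)] = 9.050 km/s.
Δv₁ = |v_t − v_c| = |9.050 − 6.892| = 2.158 km/s.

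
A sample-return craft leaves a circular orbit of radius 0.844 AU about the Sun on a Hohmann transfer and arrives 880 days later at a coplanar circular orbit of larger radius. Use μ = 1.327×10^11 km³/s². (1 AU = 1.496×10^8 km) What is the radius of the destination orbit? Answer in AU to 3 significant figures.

In km: r₁ = 0.844 × 1.496×10^8 = 1.262624×10^8 km.
Transfer time t = 880 days = 7.6032×10^7 s, and t = π√(a_t³/μ).
So a_t = (μ t²/π²)^(1/3) = (1.327×10^11 × (7.6032×10^7)² / π²)^(1/3) = 4.2676×10^8 km.
Since a_t = (r₁ + r₂)/2, r₂ = 2a_t − r₁ = 2×4.2676×10^8 − 1.262624×10^8 = 7.272576×10^8 km.
In AU: r₂ = 7.272576×10^8 / 1.496×10^8 = 4.86 AU.

r₂ = 4.86 AU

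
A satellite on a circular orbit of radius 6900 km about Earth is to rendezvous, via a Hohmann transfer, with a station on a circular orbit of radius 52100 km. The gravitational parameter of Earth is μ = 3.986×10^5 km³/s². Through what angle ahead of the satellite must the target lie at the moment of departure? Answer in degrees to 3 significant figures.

φ = 103°

Transfer-ellipse semi-major axis a_t = (r₁ + r₂)/2 = (6900 + 52100)/2 = 29500 km.
Transfer time t = π√(a_t³/μ) = 25212 s.
The target's mean motion on its circular orbit is ω₂ = √(μ/r₂³) = 5.3090×10^-5 rad/s.
Angle swept by the target during transfer: ω₂·t = 1.3385 rad = 76.69°.
Arrival is 180° from departure on the ellipse, so φ = 180° − 76.69° = 103°.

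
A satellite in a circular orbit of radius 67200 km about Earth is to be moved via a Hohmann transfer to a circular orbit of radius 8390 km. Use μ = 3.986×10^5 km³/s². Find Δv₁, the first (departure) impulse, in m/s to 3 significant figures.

Transfer-ellipse semi-major axis a_t = (r₁ + r₂)/2 = (67200 + 8390)/2 = 37795 km.
Circular speed at r = 67200 km: v_c = √(μ/r) = 2.435 km/s.
Vis-viva on the transfer ellipse at r = 67200 km gives v_t = √[μ(2/r − 1/a_t)] = 1.147 km/s.
Δv₁ = |v_t − v_c| = |1.147 − 2.435| = 1.288 km/s.

Δv₁ = 1290 m/s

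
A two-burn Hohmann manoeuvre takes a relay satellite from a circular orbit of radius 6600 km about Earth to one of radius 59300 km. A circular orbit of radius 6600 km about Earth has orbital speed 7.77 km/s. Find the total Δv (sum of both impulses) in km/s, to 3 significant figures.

From the circular-orbit relation v² = μ/r at r = 6600 km: μ = v²r = (7.77)² × 6600 = 3.98461×10^5 km³/s².
Semi-major axis of the transfer orbit: a_t = (6600 + 59300)/2 = 32950 km.
At r₁ the circular-orbit speed is v₁ = √(μ/r₁) = 7.7700 km/s.
On the transfer ellipse at r₁, vis-viva equation gives v_p = √[μ(2/r₁ − 1/a_t)] = 10.424 km/s.
First burn Δv₁ = |v_p − v₁| = 2.654 km/s.
Circular speed at r₂: v₂ = √(μ/r₂) = 2.592 km/s.
Transfer-orbit speed at r₂: v_a = √[μ(2/r₂ − 1/a_t)] = 1.160 km/s.
Second burn Δv₂ = |v₂ − v_a| = 1.432 km/s.
Δv = Δv₁ + Δv₂ = 2.654 + 1.432 = 4.086 km/s.

Δv = 4.09 km/s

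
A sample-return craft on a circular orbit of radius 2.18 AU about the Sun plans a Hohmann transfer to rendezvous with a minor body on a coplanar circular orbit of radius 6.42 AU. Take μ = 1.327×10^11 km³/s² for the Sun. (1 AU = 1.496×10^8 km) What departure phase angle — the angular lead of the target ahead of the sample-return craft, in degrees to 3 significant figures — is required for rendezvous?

φ = 81.3°

In km: r₁ = 2.18 × 1.496×10^8 = 3.26128×10^8 km; r₂ = 6.42 × 1.496×10^8 = 9.60432×10^8 km.
Semi-major axis of the transfer orbit: a_t = (3.26128×10^8 + 9.60432×10^8)/2 = 6.4328×10^8 km.
Transfer time t = π√(a_t³/μ) = 1.4071×10^8 s.
Target angular speed ω₂ = √(μ/r₂³) = 1.2239×10^-8 rad/s.
Angle swept by the target during transfer: ω₂·t = 1.7221 rad = 98.67°.
The sample-return craft traverses 180° on the transfer ellipse, so the target must lead by 180° − 98.67° = 81.3°.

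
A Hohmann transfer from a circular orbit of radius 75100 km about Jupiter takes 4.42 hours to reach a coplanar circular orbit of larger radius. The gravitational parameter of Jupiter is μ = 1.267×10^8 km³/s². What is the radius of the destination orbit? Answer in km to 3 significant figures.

r₂ = 2.21×10^5 km

Transfer time t = 4.42 hours = 15912 s, and t = π√(a_t³/μ).
So a_t = (μ t²/π²)^(1/3) = (1.267×10^8 × (15912)² / π²)^(1/3) = 1.4813×10^5 km.
Since a_t = (r₁ + r₂)/2, r₂ = 2a_t − r₁ = 2×1.4813×10^5 − 75100 = 2.2116×10^5 km.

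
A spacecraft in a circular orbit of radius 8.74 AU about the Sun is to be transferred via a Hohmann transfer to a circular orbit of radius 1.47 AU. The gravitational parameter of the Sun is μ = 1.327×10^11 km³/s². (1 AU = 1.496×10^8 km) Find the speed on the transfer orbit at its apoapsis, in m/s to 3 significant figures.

v = 5410 m/s

In km: r₁ = 8.74 × 1.496×10^8 = 1.307504×10^9 km; r₂ = 1.47 × 1.496×10^8 = 2.19912×10^8 km.
The Hohmann ellipse has a_t = (r₁ + r₂)/2 = 7.63708×10^8 km.
The apoapsis of the transfer ellipse is at r = 1.307504×10^9 km.
From the vis-viva equation, v = √[μ(2/r − 1/a_t)] = 5.406 km/s.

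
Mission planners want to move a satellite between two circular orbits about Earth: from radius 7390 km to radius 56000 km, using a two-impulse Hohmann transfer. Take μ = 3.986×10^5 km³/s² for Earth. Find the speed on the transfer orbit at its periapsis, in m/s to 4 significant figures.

Transfer-ellipse semi-major axis a_t = (r₁ + r₂)/2 = (7390 + 56000)/2 = 31695 km.
The periapsis of the transfer ellipse is at r = 7390 km.
Applying v² = μ(2/r − 1/a_t): v = 9.762 km/s.

v = 9762 m/s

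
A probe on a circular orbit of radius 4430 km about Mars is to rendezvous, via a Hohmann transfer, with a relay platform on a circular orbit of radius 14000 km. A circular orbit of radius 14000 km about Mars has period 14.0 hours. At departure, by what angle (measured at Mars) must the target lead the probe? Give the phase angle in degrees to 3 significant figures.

φ = 83.9°

From Kepler's third law T² = 4π²r³/μ at r = 14000 km, T = 14.0 hours = 14.0 × 3600 s = 50400 s: μ = 4π²r³/T² = 42646.4 km³/s².
Transfer-ellipse semi-major axis a_t = (r₁ + r₂)/2 = (4430 + 14000)/2 = 9215 km.
The half-period of the transfer ellipse is t = π√(a_t³/μ) = 13457.1 s.
Target angular speed ω₂ = √(μ/r₂³) = 1.24666×10^-4 rad/s.
Angle swept by the target during transfer: ω₂·t = 1.6776 rad = 96.12°.
The probe traverses 180° on the transfer ellipse, so the target must lead by 180° − 96.12° = 83.9°.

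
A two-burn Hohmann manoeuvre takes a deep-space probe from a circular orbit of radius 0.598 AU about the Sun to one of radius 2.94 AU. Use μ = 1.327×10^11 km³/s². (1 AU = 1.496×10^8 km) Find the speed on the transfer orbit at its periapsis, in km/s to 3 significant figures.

v = 49.7 km/s

In km: r₁ = 0.598 × 1.496×10^8 = 8.94608×10^7 km; r₂ = 2.94 × 1.496×10^8 = 4.39824×10^8 km.
The Hohmann ellipse has a_t = (r₁ + r₂)/2 = 2.646424×10^8 km.
At periapsis, r = 8.94608×10^7 km.
Vis-viva: v = √[μ(2/r − 1/a_t)] = √[1.327×10^11 × (2/8.94608×10^7 − 1/2.646424×10^8)] = 49.65 km/s.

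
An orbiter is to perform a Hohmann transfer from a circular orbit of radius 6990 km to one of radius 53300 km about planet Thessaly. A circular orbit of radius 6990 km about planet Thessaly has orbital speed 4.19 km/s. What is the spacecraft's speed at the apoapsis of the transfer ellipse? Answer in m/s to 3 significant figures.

v = 731 m/s

From the circular-orbit relation v² = μ/r at r = 6990 km: μ = v²r = (4.19)² × 6990 = 1.22717×10^5 km³/s².
The Hohmann ellipse has a_t = (r₁ + r₂)/2 = 30145 km.
The apoapsis of the transfer ellipse is at r = 53300 km.
Applying v² = μ(2/r − 1/a_t): v = 0.7307 km/s.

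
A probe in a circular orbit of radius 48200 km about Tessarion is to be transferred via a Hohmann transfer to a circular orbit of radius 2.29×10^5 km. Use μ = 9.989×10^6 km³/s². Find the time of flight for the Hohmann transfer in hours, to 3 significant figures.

Transfer-ellipse semi-major axis a_t = (r₁ + r₂)/2 = (48200 + 2.290×10^5)/2 = 1.386×10^5 km.
Transfer time t = π√(a_t³/μ) = π√((1.386×10^5)³ / 9.989×10^6) = 51290 s.
Converting: 51290 s ÷ 3600 s/hour = 14.2 hours.

t = 14.2 hours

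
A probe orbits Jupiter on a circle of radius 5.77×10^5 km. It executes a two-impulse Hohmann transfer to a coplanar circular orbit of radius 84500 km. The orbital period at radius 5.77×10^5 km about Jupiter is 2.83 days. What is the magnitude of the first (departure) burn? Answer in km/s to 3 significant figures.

From Kepler's third law T² = 4π²r³/μ at r = 5.77×10^5 km, T = 2.83 days = 2.83 × 86400 s = 2.44512×10^5 s: μ = 4π²r³/T² = 1.26849×10^8 km³/s².
Semi-major axis of the transfer orbit: a_t = (5.770×10^5 + 84500)/2 = 3.3075×10^5 km.
Circular speed at r = 5.770×10^5 km: v_c = √(μ/r) = 14.827 km/s.
Vis-viva on the transfer ellipse at r = 5.770×10^5 km gives v_t = √[μ(2/r − 1/a_t)] = 7.4943 km/s.
Δv₁ = |v_t − v_c| = |7.4943 − 14.827| = 7.333 km/s.

Δv₁ = 7.33 km/s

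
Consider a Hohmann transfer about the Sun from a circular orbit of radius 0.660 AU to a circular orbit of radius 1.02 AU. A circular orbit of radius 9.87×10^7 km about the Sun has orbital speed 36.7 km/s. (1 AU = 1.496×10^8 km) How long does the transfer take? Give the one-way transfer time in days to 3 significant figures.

t = 140 days

From the circular-orbit relation v² = μ/r at r = 9.87×10^7 km: μ = v²r = (36.7)² × 9.87×10^7 = 1.32938×10^11 km³/s².
In km: r₁ = 0.660 × 1.496×10^8 = 9.8736×10^7 km; r₂ = 1.02 × 1.496×10^8 = 1.52592×10^8 km.
The Hohmann ellipse has a_t = (r₁ + r₂)/2 = 1.25664×10^8 km.
Transfer time t = π√(a_t³/μ) = π√((1.25664×10^8)³ / 1.32938×10^11) = 1.2138×10^7 s.
Converting: 1.2138×10^7 s ÷ 86400 s/day = 140 days.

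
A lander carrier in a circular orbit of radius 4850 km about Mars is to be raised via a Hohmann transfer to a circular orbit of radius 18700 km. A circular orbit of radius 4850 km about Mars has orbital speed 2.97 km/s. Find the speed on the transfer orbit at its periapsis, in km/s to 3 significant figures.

v = 3.74 km/s

From the circular-orbit relation v² = μ/r at r = 4850 km: μ = v²r = (2.97)² × 4850 = 42781.4 km³/s².
Semi-major axis of the transfer orbit: a_t = (4850 + 18700)/2 = 11775 km.
The periapsis of the transfer ellipse is at r = 4850 km.
From the vis-viva equation, v = √[μ(2/r − 1/a_t)] = 3.743 km/s.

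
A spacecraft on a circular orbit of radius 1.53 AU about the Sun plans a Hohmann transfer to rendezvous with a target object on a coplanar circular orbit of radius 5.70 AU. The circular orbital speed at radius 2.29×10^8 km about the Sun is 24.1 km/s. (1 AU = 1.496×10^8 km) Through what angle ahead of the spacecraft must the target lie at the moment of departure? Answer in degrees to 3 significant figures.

From the circular-orbit relation v² = μ/r at r = 2.29×10^8 km: μ = v²r = (24.1)² × 2.29×10^8 = 1.33005×10^11 km³/s².
In km: r₁ = 1.53 × 1.496×10^8 = 2.28888×10^8 km; r₂ = 5.70 × 1.496×10^8 = 8.5272×10^8 km.
Transfer-ellipse semi-major axis a_t = (r₁ + r₂)/2 = (2.28888×10^8 + 8.5272×10^8)/2 = 5.40804×10^8 km.
The half-period of the transfer ellipse is t = π√(a_t³/μ) = 1.0834×10^8 s.
The target's mean motion on its circular orbit is ω₂ = √(μ/r₂³) = 1.4646×10^-8 rad/s.
Angle swept by the target during transfer: ω₂·t = 1.5867 rad = 90.91°.
The spacecraft traverses 180° on the transfer ellipse, so the target must lead by 180° − 90.91° = 89.1°.

φ = 89.1°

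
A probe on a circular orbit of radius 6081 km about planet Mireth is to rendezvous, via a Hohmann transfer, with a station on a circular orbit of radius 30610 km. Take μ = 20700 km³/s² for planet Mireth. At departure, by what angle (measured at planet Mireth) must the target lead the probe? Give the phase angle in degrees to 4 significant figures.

φ = 96.48°

Transfer-ellipse semi-major axis a_t = (r₁ + r₂)/2 = (6081 + 30610)/2 = 18345.5 km.
Transfer time t = π√(a_t³/μ) = 54257.4 s.
Target angular speed ω₂ = √(μ/r₂³) = 2.68652×10^-5 rad/s.
Angle swept by the target during transfer: ω₂·t = 1.45764 rad = 83.52°.
Arrival is 180° from departure on the ellipse, so φ = 180° − 83.52° = 96.48°.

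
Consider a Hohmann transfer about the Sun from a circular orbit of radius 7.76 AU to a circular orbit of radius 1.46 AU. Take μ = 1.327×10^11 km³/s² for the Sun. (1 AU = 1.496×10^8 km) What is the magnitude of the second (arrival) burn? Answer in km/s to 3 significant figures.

In km: r₁ = 7.76 × 1.496×10^8 = 1.160896×10^9 km; r₂ = 1.46 × 1.496×10^8 = 2.18416×10^8 km.
Semi-major axis of the transfer orbit: a_t = (1.160896×10^9 + 2.18416×10^8)/2 = 6.89656×10^8 km.
Circular speed at r = 2.18416×10^8 km: v_c = √(μ/r) = 24.649 km/s.
Vis-viva on the transfer ellipse at r = 2.18416×10^8 km gives v_t = √[μ(2/r − 1/a_t)] = 31.980 km/s.
Δv₂ = |v_t − v_c| = |31.980 − 24.649| = 7.331 km/s.

Δv₂ = 7.33 km/s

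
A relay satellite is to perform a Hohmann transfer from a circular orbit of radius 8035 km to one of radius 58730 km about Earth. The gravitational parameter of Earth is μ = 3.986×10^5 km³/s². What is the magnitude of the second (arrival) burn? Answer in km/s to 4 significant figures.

Δv₂ = 1.327 km/s

Semi-major axis of the transfer orbit: a_t = (8035 + 58730)/2 = 33382.5 km.
On the circular orbit at r = 58730 km, v_c = √(μ/r) = 2.605 km/s.
Transfer-orbit speed at the same r (vis-viva, a = a_t): v_t = √[μ(2/r − 1/a_t)] = 1.278 km/s.
Δv₂ = |v_t − v_c| = |1.278 − 2.605| = 1.327 km/s.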